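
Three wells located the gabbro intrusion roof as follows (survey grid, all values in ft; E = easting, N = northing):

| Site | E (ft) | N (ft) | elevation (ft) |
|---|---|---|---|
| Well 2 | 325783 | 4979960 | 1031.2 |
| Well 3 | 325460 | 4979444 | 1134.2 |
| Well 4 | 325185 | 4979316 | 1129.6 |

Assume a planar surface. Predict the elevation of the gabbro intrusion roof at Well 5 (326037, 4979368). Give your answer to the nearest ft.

1246 ft

Let the plane be z = a·E + b·N + c.
Well 3−Well 2: −323a − 516b = 103;  Well 4−Well 2: −598a − 644b = 98.4.
Solving gives a = 0.15471578, b = −0.29645968.
Then c = 1031.2 − a·325783 − b·4979960 = 1426984.80.
At (326037, 4979368): z = 50443.1 − 1476181.9 + 1426984.80 = 1246.0 ft.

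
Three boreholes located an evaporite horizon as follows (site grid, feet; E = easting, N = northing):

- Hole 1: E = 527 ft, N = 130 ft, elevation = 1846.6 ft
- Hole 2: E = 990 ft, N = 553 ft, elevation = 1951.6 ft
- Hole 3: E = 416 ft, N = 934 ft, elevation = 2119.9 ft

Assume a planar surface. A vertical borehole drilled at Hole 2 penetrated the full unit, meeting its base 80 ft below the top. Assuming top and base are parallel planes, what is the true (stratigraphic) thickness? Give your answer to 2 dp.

Let the plane be z = a·E + b·N + c.
Hole 2−Hole 1: 463a + 423b = 105;  Hole 3−Hole 1: −111a + 804b = 273.3.
Solving gives a = −0.07439, b = 0.32965.
|∇z| = √(a²+b²) = 0.33794, so dip δ = arctan(0.33794) = 18.67°.
True thickness = vertical thickness × cos δ = 80 × cos 18.67° = 75.79 ft.

75.79 ft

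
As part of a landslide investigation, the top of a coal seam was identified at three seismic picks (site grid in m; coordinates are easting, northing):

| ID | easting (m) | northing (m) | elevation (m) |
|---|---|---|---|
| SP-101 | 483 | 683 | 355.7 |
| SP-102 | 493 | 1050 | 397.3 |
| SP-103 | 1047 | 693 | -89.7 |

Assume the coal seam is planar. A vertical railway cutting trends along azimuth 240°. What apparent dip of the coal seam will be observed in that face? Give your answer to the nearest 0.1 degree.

Let the plane be z = a·easting + b·northing + c.
SP-102−SP-101: 10a + 367b = 41.6;  SP-103−SP-101: 564a + 10b = −445.4.
Solving gives a = −0.79211, b = 0.13493.
Unit vector along 240° is (sin 240°, cos 240°) = (-0.8660, -0.5000).
Slope in that direction = a·(-0.8660) + b·(-0.5000) = 0.61852.
Apparent dip = arctan|0.61852| = 31.7° (true dip is 38.8°, so apparent ≤ true as expected).

31.7°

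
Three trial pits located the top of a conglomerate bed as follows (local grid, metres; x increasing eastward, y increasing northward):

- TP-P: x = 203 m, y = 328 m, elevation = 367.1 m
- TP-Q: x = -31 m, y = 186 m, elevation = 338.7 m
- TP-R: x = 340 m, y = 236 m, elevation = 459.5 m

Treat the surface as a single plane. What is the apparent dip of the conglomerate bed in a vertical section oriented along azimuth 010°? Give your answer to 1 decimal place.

Two edge vectors: TP-P→TP-Q = (-234, -142, -28.4), TP-P→TP-R = (137, -92, 92.4).
Normal n = (TP-P→TP-Q) × (TP-P→TP-R) = (-15733.6, 17730.8, 40982).
So ∂z/∂x = −n_x/n_z = 0.38391 and ∂z/∂y = −n_y/n_z = −0.43265.
Unit vector along 010° is (sin 10°, cos 10°) = (0.1736, 0.9848).
Slope in that direction = a·(0.1736) + b·(0.9848) = −0.35941.
Apparent dip = arctan|0.35941| = 19.8° (true dip is 30.0°, so apparent ≤ true as expected).

19.8°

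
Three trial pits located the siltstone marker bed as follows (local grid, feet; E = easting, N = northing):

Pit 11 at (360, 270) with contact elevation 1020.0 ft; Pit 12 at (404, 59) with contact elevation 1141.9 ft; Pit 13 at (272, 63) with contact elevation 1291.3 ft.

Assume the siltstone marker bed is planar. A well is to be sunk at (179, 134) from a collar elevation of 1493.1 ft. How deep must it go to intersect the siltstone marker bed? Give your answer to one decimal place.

152.4 ft

Let the plane be z = a·E + b·N + c.
Pit 12−Pit 11: 44a − 211b = 121.9;  Pit 13−Pit 11: −88a − 207b = 271.3.
Solving gives a = −1.15663, b = −0.81892.
Then c = 1020 − a·360 − b·270 = 1657.50.
At (179, 134): z_contact = −207.04 − 109.74 + 1657.50 = 1340.72 ft.
Depth below ground = 1493.1 − 1340.72 = 152.4 ft.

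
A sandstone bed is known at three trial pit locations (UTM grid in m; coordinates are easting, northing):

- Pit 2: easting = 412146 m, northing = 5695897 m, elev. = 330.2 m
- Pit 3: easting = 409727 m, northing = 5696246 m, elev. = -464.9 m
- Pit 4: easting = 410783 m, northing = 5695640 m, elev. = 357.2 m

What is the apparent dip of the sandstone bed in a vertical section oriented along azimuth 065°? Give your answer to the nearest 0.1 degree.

Two edge vectors: Pit 2→Pit 3 = (-2419, 349, -795.1), Pit 2→Pit 4 = (-1363, -257, 27).
Normal n = (Pit 2→Pit 3) × (Pit 2→Pit 4) = (-194917.7, 1149034.3, 1097370).
So ∂z/∂easting = −n_x/n_z = 0.17762 and ∂z/∂northing = −n_y/n_z = −1.04708.
Unit vector along 065° is (sin 65°, cos 65°) = (0.9063, 0.4226).
Slope in that direction = a·(0.9063) + b·(0.4226) = −0.28153.
Apparent dip = arctan|0.28153| = 15.7° (true dip is 46.7°, so apparent ≤ true as expected).

15.7°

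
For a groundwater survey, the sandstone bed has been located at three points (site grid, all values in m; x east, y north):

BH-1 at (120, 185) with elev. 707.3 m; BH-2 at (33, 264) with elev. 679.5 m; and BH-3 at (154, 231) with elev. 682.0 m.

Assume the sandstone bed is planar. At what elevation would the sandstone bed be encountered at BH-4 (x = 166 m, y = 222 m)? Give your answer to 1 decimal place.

684.9 m

Two edge vectors: BH-1→BH-2 = (-87, 79, -27.8), BH-1→BH-3 = (34, 46, -25.3).
Normal n = (BH-1→BH-2) × (BH-1→BH-3) = (-719.9, -3146.3, -6688).
So ∂z/∂x = −n_x/n_z = −0.10764 and ∂z/∂y = −n_y/n_z = −0.47044.
Intercept c from BH-1: 707.3 + 12.92 + 87.03 = 807.25.
At (166, 222): z = −17.9 − 104.4 + 807.25 = 684.9 m.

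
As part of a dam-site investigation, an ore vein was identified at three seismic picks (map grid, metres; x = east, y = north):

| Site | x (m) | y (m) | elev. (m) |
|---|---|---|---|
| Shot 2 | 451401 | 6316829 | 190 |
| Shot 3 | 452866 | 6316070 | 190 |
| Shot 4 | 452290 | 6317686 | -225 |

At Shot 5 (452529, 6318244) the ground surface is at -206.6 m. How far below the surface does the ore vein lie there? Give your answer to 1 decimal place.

233.2 m

Two edge vectors: Shot 2→Shot 3 = (1465, -759, 0), Shot 2→Shot 4 = (889, 857, -415).
Normal n = (Shot 2→Shot 3) × (Shot 2→Shot 4) = (314985, 607975, 1930256).
So ∂z/∂x = −n_x/n_z = −0.163183018 and ∂z/∂y = −n_y/n_z = −0.314971175.
Intercept c from Shot 2: 190 + 73660.98 + 1989619.05 = 2063470.03.
At (452529, 6318244): z_contact = −73845.05 − 1990064.74 + 2063470.03 = -439.75 m.
Depth below ground = -206.6 − (-439.75) = 233.2 m.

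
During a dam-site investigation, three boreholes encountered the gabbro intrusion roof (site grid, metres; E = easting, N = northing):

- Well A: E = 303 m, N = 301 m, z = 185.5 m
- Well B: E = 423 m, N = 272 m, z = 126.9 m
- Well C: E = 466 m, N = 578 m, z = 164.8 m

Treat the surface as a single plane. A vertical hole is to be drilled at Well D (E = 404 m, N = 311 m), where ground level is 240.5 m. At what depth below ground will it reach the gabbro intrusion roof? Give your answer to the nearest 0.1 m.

97.9 m

Let the plane be z = a·E + b·N + c.
Well B−Well A: 120a − 29b = −58.6;  Well C−Well A: 163a + 277b = −20.7.
Solving gives a = −0.44335, b = 0.18616.
Then c = 185.5 − a·303 − b·301 = 263.80.
At (404, 311): z_contact = −179.11 + 57.89 + 263.80 = 142.58 m.
Depth below ground = 240.5 − 142.58 = 97.9 m.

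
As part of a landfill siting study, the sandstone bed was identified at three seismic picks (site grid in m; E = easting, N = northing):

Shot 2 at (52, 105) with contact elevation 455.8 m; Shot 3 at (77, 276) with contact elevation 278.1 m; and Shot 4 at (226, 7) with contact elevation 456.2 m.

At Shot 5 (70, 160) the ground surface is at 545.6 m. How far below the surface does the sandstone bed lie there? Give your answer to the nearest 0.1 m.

Let the plane be z = a·E + b·N + c.
Shot 3−Shot 2: 25a + 171b = −177.7;  Shot 4−Shot 2: 174a − 98b = 0.4.
Solving gives a = −0.53863, b = −0.96043.
Then c = 455.8 − a·52 − b·105 = 584.65.
At (70, 160): z_contact = −37.70 − 153.67 + 584.65 = 393.28 m.
Depth below ground = 545.6 − 393.28 = 152.3 m.

152.3 m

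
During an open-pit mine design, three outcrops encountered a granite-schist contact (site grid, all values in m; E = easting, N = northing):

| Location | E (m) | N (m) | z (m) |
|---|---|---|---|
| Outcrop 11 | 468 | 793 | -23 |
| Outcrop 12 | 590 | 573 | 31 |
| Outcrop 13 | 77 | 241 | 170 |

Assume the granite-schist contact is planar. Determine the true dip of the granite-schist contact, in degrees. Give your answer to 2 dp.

Two edge vectors: Outcrop 11→Outcrop 12 = (122, -220, 54), Outcrop 11→Outcrop 13 = (-391, -552, 193).
Normal n = (Outcrop 11→Outcrop 12) × (Outcrop 11→Outcrop 13) = (-12652, -44660, -153364).
So ∂z/∂E = −n_x/n_z = −0.08250 and ∂z/∂N = −n_y/n_z = −0.29120.
Gradient magnitude |∇z| = √(a² + b²) = √(0.00681 + 0.08480) = 0.30266.
True dip = arctan(0.30266) = 16.84°, dipping toward NNE (azimuth ≈ 016°).

16.84°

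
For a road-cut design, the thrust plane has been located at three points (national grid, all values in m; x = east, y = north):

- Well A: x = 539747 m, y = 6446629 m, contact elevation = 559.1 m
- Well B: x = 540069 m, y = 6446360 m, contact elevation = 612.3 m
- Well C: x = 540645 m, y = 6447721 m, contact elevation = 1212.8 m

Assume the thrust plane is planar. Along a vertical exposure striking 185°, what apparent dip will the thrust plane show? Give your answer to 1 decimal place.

Let the plane be z = a·x + b·y + c.
Well B−Well A: 322a − 269b = 53.2;  Well C−Well A: 898a + 1092b = 653.7.
Solving gives a = 0.39438, b = 0.27431.
Unit vector along 185° is (sin 185°, cos 185°) = (-0.0872, -0.9962).
Slope in that direction = a·(-0.0872) + b·(-0.9962) = −0.30764.
Apparent dip = arctan|0.30764| = 17.1° (true dip is 25.7°, so apparent ≤ true as expected).

17.1°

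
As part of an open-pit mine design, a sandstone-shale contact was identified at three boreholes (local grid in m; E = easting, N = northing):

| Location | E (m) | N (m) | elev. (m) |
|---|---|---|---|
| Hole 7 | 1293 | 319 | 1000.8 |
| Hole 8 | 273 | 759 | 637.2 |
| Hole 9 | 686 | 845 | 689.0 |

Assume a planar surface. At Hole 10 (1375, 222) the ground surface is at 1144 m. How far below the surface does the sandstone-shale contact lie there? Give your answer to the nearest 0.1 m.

91.7 m

Let the plane be z = a·E + b·N + c.
Hole 8−Hole 7: −1020a + 440b = −363.6;  Hole 9−Hole 7: −607a + 526b = −311.8.
Solving gives a = 0.200644, b = −0.361234.
Then c = 1000.8 − a·1293 − b·319 = 856.60.
At (1375, 222): z_contact = 275.89 − 80.19 + 856.60 = 1052.29 m.
Depth below ground = 1144 − 1052.29 = 91.7 m.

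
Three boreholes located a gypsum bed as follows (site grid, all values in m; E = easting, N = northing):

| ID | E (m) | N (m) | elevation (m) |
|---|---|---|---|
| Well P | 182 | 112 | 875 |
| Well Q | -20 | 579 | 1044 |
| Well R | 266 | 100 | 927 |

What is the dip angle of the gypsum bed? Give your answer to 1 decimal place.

44.4°

Let the plane be z = a·E + b·N + c.
Well Q−Well P: −202a + 467b = 169;  Well R−Well P: 84a − 12b = 52.
Solving gives a = 0.71492, b = 0.67112.
Gradient magnitude |∇z| = √(a² + b²) = √(0.51111 + 0.45041) = 0.98057.
True dip = arctan(0.98057) = 44.4°, dipping toward SW (azimuth ≈ 227°).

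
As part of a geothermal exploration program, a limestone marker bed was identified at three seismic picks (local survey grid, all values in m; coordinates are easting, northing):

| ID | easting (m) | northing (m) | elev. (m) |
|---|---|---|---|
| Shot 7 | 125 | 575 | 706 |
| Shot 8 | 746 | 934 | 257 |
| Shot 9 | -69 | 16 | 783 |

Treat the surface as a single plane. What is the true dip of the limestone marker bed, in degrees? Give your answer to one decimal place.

39.3°

Let the plane be z = a·easting + b·northing + c.
Shot 8−Shot 7: 621a + 359b = −449;  Shot 9−Shot 7: −194a − 559b = 77.
Solving gives a = −0.80488, b = 0.14159.
Gradient magnitude |∇z| = √(a² + b²) = √(0.64783 + 0.02005) = 0.81724.
True dip = arctan(0.81724) = 39.3°, dipping toward E (azimuth ≈ 100°).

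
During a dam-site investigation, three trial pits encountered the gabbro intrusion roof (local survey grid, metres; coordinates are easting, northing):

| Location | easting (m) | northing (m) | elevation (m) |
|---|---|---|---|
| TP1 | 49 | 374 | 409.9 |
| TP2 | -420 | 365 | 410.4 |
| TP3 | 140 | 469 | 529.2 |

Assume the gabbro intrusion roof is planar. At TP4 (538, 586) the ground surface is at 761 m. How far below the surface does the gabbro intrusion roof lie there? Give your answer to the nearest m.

92 m

Let the plane be z = a·easting + b·northing + c.
TP2−TP1: −469a − 9b = 0.5;  TP3−TP1: 91a + 95b = 119.3.
Solving gives a = −0.02564, b = 1.28035.
Then c = 409.9 − a·49 − b·374 = −67.69.
At (538, 586): z_contact = −13.8 + 750.3 − 67.69 = 668.8 m.
Depth below ground = 761 − 668.8 = 92 m.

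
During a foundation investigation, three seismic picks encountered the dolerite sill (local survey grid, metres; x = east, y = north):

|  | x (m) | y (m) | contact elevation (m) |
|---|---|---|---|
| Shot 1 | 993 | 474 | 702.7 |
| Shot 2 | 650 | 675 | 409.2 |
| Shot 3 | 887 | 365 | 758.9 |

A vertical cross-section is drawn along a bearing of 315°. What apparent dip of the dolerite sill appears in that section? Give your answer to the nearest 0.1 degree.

Let the plane be z = a·x + b·y + c.
Shot 2−Shot 1: −343a + 201b = −293.5;  Shot 3−Shot 1: −106a − 109b = 56.2.
Solving gives a = 0.35260, b = −0.85849.
Unit vector along 315° is (sin 315°, cos 315°) = (-0.7071, 0.7071).
Slope in that direction = a·(-0.7071) + b·(0.7071) = −0.85637.
Apparent dip = arctan|0.85637| = 40.6° (true dip is 42.9°, so apparent ≤ true as expected).

40.6°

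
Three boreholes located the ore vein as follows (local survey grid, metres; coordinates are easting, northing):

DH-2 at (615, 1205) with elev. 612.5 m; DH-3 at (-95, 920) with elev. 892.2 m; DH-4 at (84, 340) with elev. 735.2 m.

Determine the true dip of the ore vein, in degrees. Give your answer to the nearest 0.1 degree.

25.0°

Two edge vectors: DH-2→DH-3 = (-710, -285, 279.7), DH-2→DH-4 = (-531, -865, 122.7).
Normal n = (DH-2→DH-3) × (DH-2→DH-4) = (206971, -61403.7, 462815).
So ∂z/∂easting = −n_x/n_z = −0.44720 and ∂z/∂northing = −n_y/n_z = 0.13267.
Gradient magnitude |∇z| = √(a² + b²) = √(0.19999 + 0.01760) = 0.46647.
True dip = arctan(0.46647) = 25.0°, dipping toward ESE (azimuth ≈ 107°).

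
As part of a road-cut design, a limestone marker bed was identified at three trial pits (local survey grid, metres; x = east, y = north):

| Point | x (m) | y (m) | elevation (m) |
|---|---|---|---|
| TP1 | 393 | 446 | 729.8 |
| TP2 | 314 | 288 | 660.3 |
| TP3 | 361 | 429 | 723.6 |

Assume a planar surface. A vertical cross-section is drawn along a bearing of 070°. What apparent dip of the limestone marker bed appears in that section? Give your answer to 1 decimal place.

6.2°

Let the plane be z = a·x + b·y + c.
TP2−TP1: −79a − 158b = −69.5;  TP3−TP1: −32a − 17b = −6.2.
Solving gives a = −0.05438, b = 0.46706.
Unit vector along 070° is (sin 70°, cos 70°) = (0.9397, 0.3420).
Slope in that direction = a·(0.9397) + b·(0.3420) = 0.10865.
Apparent dip = arctan|0.10865| = 6.2° (true dip is 25.2°, so apparent ≤ true as expected).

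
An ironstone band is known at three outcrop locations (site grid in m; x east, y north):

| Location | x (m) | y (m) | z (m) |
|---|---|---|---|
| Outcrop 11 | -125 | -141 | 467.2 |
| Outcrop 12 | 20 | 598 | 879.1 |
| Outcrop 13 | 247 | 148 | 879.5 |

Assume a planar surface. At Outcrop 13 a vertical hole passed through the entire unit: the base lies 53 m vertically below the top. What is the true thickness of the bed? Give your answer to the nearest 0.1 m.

Two edge vectors: Outcrop 11→Outcrop 12 = (145, 739, 411.9), Outcrop 11→Outcrop 13 = (372, 289, 412.3).
Normal n = (Outcrop 11→Outcrop 12) × (Outcrop 11→Outcrop 13) = (185650.6, 93443.3, -233003).
So ∂z/∂x = −n_x/n_z = 0.79677 and ∂z/∂y = −n_y/n_z = 0.40104.
|∇z| = √(a²+b²) = 0.89201, so dip δ = arctan(0.89201) = 41.73°.
True thickness = vertical thickness × cos δ = 53 × cos 41.73° = 39.6 m.

39.6 m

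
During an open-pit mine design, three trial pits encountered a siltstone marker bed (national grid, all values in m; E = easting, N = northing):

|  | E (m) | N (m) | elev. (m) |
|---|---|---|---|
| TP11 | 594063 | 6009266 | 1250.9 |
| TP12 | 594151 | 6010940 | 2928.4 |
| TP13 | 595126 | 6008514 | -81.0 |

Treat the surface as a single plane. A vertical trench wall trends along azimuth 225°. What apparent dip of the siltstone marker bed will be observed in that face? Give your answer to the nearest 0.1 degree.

19.7°

Two edge vectors: TP11→TP12 = (88, 1674, 1677.5), TP11→TP13 = (1063, -752, -1331.9).
Normal n = (TP11→TP12) × (TP11→TP13) = (-968120.6, 1900389.7, -1845638).
So ∂z/∂E = −n_x/n_z = −0.52455 and ∂z/∂N = −n_y/n_z = 1.02967.
Unit vector along 225° is (sin 225°, cos 225°) = (-0.7071, -0.7071).
Slope in that direction = a·(-0.7071) + b·(-0.7071) = −0.35717.
Apparent dip = arctan|0.35717| = 19.7° (true dip is 49.1°, so apparent ≤ true as expected).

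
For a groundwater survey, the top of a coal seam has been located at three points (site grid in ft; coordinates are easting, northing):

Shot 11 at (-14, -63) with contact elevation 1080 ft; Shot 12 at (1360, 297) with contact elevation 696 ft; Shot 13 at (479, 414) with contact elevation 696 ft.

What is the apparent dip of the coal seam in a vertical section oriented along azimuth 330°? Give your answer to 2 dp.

29.51°

Let the plane be z = a·easting + b·northing + c.
Shot 12−Shot 11: 1374a + 360b = −384;  Shot 13−Shot 11: 493a + 477b = −384.
Solving gives a = −0.09401, b = −0.70787.
Unit vector along 330° is (sin 330°, cos 330°) = (-0.5000, 0.8660).
Slope in that direction = a·(-0.5000) + b·(0.8660) = −0.56603.
Apparent dip = arctan|0.56603| = 29.51° (true dip is 35.5°, so apparent ≤ true as expected).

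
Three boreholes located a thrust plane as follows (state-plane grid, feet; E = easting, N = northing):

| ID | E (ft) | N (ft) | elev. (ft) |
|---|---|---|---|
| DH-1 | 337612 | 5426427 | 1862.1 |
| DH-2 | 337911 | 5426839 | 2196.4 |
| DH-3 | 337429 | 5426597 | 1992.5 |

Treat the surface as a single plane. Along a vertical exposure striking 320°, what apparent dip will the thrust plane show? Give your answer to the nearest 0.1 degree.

Two edge vectors: DH-1→DH-2 = (299, 412, 334.3), DH-1→DH-3 = (-183, 170, 130.4).
Normal n = (DH-1→DH-2) × (DH-1→DH-3) = (-3106.2, -100166.5, 126226).
So ∂z/∂E = −n_x/n_z = 0.02461 and ∂z/∂N = −n_y/n_z = 0.79355.
Unit vector along 320° is (sin 320°, cos 320°) = (-0.6428, 0.7660).
Slope in that direction = a·(-0.6428) + b·(0.7660) = 0.59208.
Apparent dip = arctan|0.59208| = 30.6° (true dip is 38.4°, so apparent ≤ true as expected).

30.6°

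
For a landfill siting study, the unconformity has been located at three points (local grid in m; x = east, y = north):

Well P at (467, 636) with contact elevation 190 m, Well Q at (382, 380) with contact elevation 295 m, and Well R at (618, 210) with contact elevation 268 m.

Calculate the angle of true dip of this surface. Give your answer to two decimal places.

Two edge vectors: Well P→Well Q = (-85, -256, 105), Well P→Well R = (151, -426, 78).
Normal n = (Well P→Well Q) × (Well P→Well R) = (24762, 22485, 74866).
So ∂z/∂x = −n_x/n_z = −0.33075 and ∂z/∂y = −n_y/n_z = −0.30034.
Gradient magnitude |∇z| = √(a² + b²) = √(0.10940 + 0.09020) = 0.44676.
True dip = arctan(0.44676) = 24.07°, dipping toward NE (azimuth ≈ 048°).

24.07°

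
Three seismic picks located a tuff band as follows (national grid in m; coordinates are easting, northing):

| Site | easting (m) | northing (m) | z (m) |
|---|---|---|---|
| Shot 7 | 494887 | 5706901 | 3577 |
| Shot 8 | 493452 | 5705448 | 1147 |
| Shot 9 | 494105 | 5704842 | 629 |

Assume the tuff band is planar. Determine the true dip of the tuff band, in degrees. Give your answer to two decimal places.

53.29°

Two edge vectors: Shot 7→Shot 8 = (-1435, -1453, -2430), Shot 7→Shot 9 = (-782, -2059, -2948).
Normal n = (Shot 7→Shot 8) × (Shot 7→Shot 9) = (-719926, -2330120, 1818419).
So ∂z/∂easting = −n_x/n_z = 0.39591 and ∂z/∂northing = −n_y/n_z = 1.28140.
Gradient magnitude |∇z| = √(a² + b²) = √(0.15674 + 1.64198) = 1.34117.
True dip = arctan(1.34117) = 53.29°, dipping toward SSW (azimuth ≈ 197°).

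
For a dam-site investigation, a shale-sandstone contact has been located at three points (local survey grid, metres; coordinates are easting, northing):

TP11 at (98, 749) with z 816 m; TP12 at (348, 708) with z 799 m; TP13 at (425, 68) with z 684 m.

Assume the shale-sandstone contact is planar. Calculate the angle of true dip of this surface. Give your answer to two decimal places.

10.17°

Two edge vectors: TP11→TP12 = (250, -41, -17), TP11→TP13 = (327, -681, -132).
Normal n = (TP11→TP12) × (TP11→TP13) = (-6165, 27441, -156843).
So ∂z/∂easting = −n_x/n_z = −0.03931 and ∂z/∂northing = −n_y/n_z = 0.17496.
Gradient magnitude |∇z| = √(a² + b²) = √(0.00155 + 0.03061) = 0.17932.
True dip = arctan(0.17932) = 10.17°, dipping toward SSE (azimuth ≈ 167°).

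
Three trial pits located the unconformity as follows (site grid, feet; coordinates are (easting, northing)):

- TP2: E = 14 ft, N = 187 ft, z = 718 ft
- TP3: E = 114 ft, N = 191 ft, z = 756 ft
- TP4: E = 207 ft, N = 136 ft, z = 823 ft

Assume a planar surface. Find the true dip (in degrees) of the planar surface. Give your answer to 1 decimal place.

Two edge vectors: TP2→TP3 = (100, 4, 38), TP2→TP4 = (193, -51, 105).
Normal n = (TP2→TP3) × (TP2→TP4) = (2358, -3166, -5872).
So ∂z/∂E = −n_x/n_z = 0.40157 and ∂z/∂N = −n_y/n_z = −0.53917.
Gradient magnitude |∇z| = √(a² + b²) = √(0.16126 + 0.29070) = 0.67228.
True dip = arctan(0.67228) = 33.9°, dipping toward NW (azimuth ≈ 323°).

33.9°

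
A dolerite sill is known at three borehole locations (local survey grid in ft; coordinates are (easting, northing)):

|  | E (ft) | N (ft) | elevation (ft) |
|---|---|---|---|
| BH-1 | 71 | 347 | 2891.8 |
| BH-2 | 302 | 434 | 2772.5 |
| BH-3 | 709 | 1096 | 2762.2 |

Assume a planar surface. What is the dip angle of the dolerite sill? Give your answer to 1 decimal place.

Let the plane be z = a·E + b·N + c.
BH-2−BH-1: 231a + 87b = −119.3;  BH-3−BH-1: 638a + 749b = −129.6.
Solving gives a = −0.66444, b = 0.39294.
Gradient magnitude |∇z| = √(a² + b²) = √(0.44148 + 0.15440) = 0.77194.
True dip = arctan(0.77194) = 37.7°, dipping toward ESE (azimuth ≈ 121°).

37.7°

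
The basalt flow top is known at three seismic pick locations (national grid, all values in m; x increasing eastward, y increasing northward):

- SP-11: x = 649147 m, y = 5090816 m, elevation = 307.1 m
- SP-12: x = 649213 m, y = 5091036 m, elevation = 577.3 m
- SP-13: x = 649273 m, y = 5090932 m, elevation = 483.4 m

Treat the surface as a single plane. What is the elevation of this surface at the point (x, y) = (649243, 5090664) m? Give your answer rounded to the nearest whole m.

Two edge vectors: SP-11→SP-12 = (66, 220, 270.2), SP-11→SP-13 = (126, 116, 176.3).
Normal n = (SP-11→SP-12) × (SP-11→SP-13) = (7442.8, 22409.4, -20064).
So ∂z/∂x = −n_x/n_z = 0.37095295 and ∂z/∂y = −n_y/n_z = 1.11689593.
Intercept c from SP-11: 307.1 − 240802.99 − 5685911.69 = −5926407.58.
At (649243, 5090664): z = 240838.6 + 5685741.9 − 5926407.58 = 172.9 m.

173 m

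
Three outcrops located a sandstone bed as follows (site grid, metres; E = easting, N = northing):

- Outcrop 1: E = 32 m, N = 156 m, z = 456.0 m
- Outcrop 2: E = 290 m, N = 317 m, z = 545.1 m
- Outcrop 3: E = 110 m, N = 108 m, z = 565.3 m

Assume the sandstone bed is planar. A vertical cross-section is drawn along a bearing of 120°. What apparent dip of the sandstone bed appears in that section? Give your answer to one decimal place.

49.9°

Two edge vectors: Outcrop 1→Outcrop 2 = (258, 161, 89.1), Outcrop 1→Outcrop 3 = (78, -48, 109.3).
Normal n = (Outcrop 1→Outcrop 2) × (Outcrop 1→Outcrop 3) = (21874.1, -21249.6, -24942).
So ∂z/∂E = −n_x/n_z = 0.87700 and ∂z/∂N = −n_y/n_z = −0.85196.
Unit vector along 120° is (sin 120°, cos 120°) = (0.8660, -0.5000).
Slope in that direction = a·(0.8660) + b·(-0.5000) = 1.18548.
Apparent dip = arctan|1.18548| = 49.9° (true dip is 50.7°, so apparent ≤ true as expected).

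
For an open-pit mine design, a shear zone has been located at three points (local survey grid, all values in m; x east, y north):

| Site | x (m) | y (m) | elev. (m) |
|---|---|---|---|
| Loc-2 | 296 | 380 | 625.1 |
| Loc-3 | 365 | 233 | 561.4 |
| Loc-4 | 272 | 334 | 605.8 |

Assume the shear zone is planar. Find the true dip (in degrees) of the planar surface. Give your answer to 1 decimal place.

Two edge vectors: Loc-2→Loc-3 = (69, -147, -63.7), Loc-2→Loc-4 = (-24, -46, -19.3).
Normal n = (Loc-2→Loc-3) × (Loc-2→Loc-4) = (-93.1, 2860.5, -6702).
So ∂z/∂x = −n_x/n_z = −0.01389 and ∂z/∂y = −n_y/n_z = 0.42681.
Gradient magnitude |∇z| = √(a² + b²) = √(0.00019 + 0.18217) = 0.42704.
True dip = arctan(0.42704) = 23.1°, dipping toward S (azimuth ≈ 178°).

23.1°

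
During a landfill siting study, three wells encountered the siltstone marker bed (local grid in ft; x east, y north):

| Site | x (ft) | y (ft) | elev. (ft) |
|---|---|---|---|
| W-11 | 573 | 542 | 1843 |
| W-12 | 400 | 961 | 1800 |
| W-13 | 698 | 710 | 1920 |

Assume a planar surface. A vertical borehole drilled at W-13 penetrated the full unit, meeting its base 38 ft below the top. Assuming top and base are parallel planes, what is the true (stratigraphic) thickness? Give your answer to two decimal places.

Let the plane be z = a·x + b·y + c.
W-12−W-11: −173a + 419b = −43;  W-13−W-11: 125a + 168b = 77.
Solving gives a = 0.48487, b = 0.09757.
|∇z| = √(a²+b²) = 0.49459, so dip δ = arctan(0.49459) = 26.32°.
True thickness = vertical thickness × cos δ = 38 × cos 26.32° = 34.06 ft.

34.06 ft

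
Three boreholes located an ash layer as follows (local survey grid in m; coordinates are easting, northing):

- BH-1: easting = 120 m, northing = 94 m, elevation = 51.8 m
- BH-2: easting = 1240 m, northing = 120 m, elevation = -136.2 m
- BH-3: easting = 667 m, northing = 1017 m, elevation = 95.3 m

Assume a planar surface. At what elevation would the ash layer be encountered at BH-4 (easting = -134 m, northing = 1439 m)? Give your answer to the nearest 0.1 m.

Two edge vectors: BH-1→BH-2 = (1120, 26, -188), BH-1→BH-3 = (547, 923, 43.5).
Normal n = (BH-1→BH-2) × (BH-1→BH-3) = (174655, -151556, 1019538).
So ∂z/∂easting = −n_x/n_z = −0.171308 and ∂z/∂northing = −n_y/n_z = 0.148652.
Intercept c from BH-1: 51.8 + 20.56 − 13.97 = 58.38.
At (-134, 1439): z = 23.0 + 213.9 + 58.38 = 295.2 m.

295.2 m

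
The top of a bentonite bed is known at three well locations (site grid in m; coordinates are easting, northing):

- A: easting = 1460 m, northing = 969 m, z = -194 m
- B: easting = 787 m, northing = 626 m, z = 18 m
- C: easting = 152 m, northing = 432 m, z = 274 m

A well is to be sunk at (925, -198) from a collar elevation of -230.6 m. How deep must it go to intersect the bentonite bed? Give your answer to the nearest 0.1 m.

181.0 m

Let the plane be z = a·easting + b·northing + c.
B−A: −673a − 343b = 212;  C−A: −1308a − 537b = 468.
Solving gives a = −0.535057, b = 0.431760.
Then c = -194 − a·1460 − b·969 = 168.81.
At (925, -198): z_contact = −494.93 − 85.49 + 168.81 = -411.61 m.
Depth below ground = -230.6 − (-411.61) = 181.0 m.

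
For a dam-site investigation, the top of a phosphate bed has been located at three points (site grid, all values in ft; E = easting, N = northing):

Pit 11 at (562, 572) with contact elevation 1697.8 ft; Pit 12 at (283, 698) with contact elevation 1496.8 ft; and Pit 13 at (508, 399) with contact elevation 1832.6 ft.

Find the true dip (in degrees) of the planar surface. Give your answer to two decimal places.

43.15°

Let the plane be z = a·E + b·N + c.
Pit 12−Pit 11: −279a + 126b = −201;  Pit 13−Pit 11: −54a − 173b = 134.8.
Solving gives a = 0.32300, b = −0.88001.
Gradient magnitude |∇z| = √(a² + b²) = √(0.10433 + 0.77442) = 0.93742.
True dip = arctan(0.93742) = 43.15°, dipping toward NNW (azimuth ≈ 340°).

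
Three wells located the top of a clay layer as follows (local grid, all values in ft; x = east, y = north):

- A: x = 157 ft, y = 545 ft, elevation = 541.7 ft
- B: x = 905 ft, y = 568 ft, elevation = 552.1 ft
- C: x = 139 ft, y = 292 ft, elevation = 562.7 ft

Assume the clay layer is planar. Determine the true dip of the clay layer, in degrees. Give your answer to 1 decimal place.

Let the plane be z = a·x + b·y + c.
B−A: 748a + 23b = 10.4;  C−A: −18a − 253b = 21.
Solving gives a = 0.01649, b = −0.08418.
Gradient magnitude |∇z| = √(a² + b²) = √(0.00027 + 0.00709) = 0.08578.
True dip = arctan(0.08578) = 4.9°, dipping toward N (azimuth ≈ 349°).

4.9°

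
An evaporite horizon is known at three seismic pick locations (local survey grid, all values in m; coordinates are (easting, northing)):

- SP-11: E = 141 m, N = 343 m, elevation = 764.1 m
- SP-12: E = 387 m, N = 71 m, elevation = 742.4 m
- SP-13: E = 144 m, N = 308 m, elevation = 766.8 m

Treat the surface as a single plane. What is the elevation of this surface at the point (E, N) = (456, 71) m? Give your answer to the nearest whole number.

729 m

Two edge vectors: SP-11→SP-12 = (246, -272, -21.7), SP-11→SP-13 = (3, -35, 2.7).
Normal n = (SP-11→SP-12) × (SP-11→SP-13) = (-1493.9, -729.3, -7794).
So ∂z/∂E = −n_x/n_z = −0.19167 and ∂z/∂N = −n_y/n_z = −0.09357.
Intercept c from SP-11: 764.1 + 27.03 + 32.10 = 823.22.
At (456, 71): z = −87.4 − 6.6 + 823.22 = 729.2 m.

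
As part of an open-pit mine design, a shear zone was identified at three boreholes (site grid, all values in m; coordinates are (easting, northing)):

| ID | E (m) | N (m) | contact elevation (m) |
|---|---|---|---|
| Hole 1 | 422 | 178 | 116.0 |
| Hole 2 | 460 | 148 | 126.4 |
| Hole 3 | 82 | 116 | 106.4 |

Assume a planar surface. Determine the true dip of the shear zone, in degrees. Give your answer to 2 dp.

Let the plane be z = a·E + b·N + c.
Hole 2−Hole 1: 38a − 30b = 10.4;  Hole 3−Hole 1: −340a − 62b = −9.6.
Solving gives a = 0.07429, b = −0.25256.
Gradient magnitude |∇z| = √(a² + b²) = √(0.00552 + 0.06379) = 0.26326.
True dip = arctan(0.26326) = 14.75°, dipping toward NNW (azimuth ≈ 344°).

14.75°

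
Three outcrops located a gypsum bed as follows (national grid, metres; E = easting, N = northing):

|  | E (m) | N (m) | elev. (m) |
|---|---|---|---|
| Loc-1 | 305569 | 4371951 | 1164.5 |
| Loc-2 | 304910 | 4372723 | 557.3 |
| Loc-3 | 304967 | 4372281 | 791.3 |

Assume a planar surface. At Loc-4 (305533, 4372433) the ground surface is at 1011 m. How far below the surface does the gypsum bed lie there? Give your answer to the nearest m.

Two edge vectors: Loc-1→Loc-2 = (-659, 772, -607.2), Loc-1→Loc-3 = (-602, 330, -373.2).
Normal n = (Loc-1→Loc-2) × (Loc-1→Loc-3) = (-87734.4, 119595.6, 247274).
So ∂z/∂E = −n_x/n_z = 0.35480641 and ∂z/∂N = −n_y/n_z = −0.48365619.
Intercept c from Loc-1: 1164.5 − 108417.84 + 2114521.15 = 2007267.81.
At (305533, 4372433): z_contact = 108405.1 − 2114754.3 + 2007267.81 = 918.6 m.
Depth below ground = 1011 − 918.6 = 92 m.

92 m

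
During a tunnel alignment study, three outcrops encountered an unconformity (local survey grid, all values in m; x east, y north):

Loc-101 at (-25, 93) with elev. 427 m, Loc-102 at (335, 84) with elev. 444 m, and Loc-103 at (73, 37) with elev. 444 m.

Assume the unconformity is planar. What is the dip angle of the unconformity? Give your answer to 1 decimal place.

13.2°

Two edge vectors: Loc-101→Loc-102 = (360, -9, 17), Loc-101→Loc-103 = (98, -56, 17).
Normal n = (Loc-101→Loc-102) × (Loc-101→Loc-103) = (799, -4454, -19278).
So ∂z/∂x = −n_x/n_z = 0.04145 and ∂z/∂y = −n_y/n_z = −0.23104.
Gradient magnitude |∇z| = √(a² + b²) = √(0.00172 + 0.05338) = 0.23473.
True dip = arctan(0.23473) = 13.2°, dipping toward N (azimuth ≈ 350°).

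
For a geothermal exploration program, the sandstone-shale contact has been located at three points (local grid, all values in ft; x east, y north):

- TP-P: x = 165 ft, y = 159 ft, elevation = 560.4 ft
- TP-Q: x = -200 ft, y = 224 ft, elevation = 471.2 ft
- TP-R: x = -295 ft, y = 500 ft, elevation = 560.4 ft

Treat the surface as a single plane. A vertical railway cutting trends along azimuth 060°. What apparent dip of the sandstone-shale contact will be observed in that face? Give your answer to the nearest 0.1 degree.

26.4°

Two edge vectors: TP-P→TP-Q = (-365, 65, -89.2), TP-P→TP-R = (-460, 341, 0).
Normal n = (TP-P→TP-Q) × (TP-P→TP-R) = (30417.2, 41032, -94565).
So ∂z/∂x = −n_x/n_z = 0.32165 and ∂z/∂y = −n_y/n_z = 0.43390.
Unit vector along 060° is (sin 60°, cos 60°) = (0.8660, 0.5000).
Slope in that direction = a·(0.8660) + b·(0.5000) = 0.49551.
Apparent dip = arctan|0.49551| = 26.4° (true dip is 28.4°, so apparent ≤ true as expected).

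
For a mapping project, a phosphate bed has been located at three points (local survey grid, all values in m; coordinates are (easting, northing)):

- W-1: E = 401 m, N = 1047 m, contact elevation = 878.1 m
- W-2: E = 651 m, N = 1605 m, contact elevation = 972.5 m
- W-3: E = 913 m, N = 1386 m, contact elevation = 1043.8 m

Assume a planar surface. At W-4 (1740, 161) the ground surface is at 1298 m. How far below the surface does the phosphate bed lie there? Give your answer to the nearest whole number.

47 m

Let the plane be z = a·E + b·N + c.
W-2−W-1: 250a + 558b = 94.4;  W-3−W-1: 512a + 339b = 165.7.
Solving gives a = 0.30087, b = 0.03438.
Then c = 878.1 − a·401 − b·1047 = 721.46.
At (1740, 161): z_contact = 523.5 + 5.5 + 721.46 = 1250.5 m.
Depth below ground = 1298 − 1250.5 = 47 m.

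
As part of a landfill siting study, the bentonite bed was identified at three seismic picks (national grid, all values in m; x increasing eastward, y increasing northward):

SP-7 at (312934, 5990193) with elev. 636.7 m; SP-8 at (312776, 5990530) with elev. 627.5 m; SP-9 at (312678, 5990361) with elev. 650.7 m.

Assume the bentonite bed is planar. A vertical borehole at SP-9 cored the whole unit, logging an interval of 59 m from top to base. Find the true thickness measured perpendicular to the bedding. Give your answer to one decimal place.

Two edge vectors: SP-7→SP-8 = (-158, 337, -9.2), SP-7→SP-9 = (-256, 168, 14).
Normal n = (SP-7→SP-8) × (SP-7→SP-9) = (6263.6, 4567.2, 59728).
So ∂z/∂x = −n_x/n_z = −0.10487 and ∂z/∂y = −n_y/n_z = −0.07647.
|∇z| = √(a²+b²) = 0.12979, so dip δ = arctan(0.12979) = 7.39°.
True thickness = vertical thickness × cos δ = 59 × cos 7.39° = 58.5 m.

58.5 m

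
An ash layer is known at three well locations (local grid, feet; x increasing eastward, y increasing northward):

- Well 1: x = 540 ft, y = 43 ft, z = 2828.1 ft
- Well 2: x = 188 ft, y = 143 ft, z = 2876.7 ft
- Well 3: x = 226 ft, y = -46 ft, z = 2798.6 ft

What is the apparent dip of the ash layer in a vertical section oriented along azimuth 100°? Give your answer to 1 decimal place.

5.3°

Two edge vectors: Well 1→Well 2 = (-352, 100, 48.6), Well 1→Well 3 = (-314, -89, -29.5).
Normal n = (Well 1→Well 2) × (Well 1→Well 3) = (1375.4, -25644.4, 62728).
So ∂z/∂x = −n_x/n_z = −0.02193 and ∂z/∂y = −n_y/n_z = 0.40882.
Unit vector along 100° is (sin 100°, cos 100°) = (0.9848, -0.1736).
Slope in that direction = a·(0.9848) + b·(-0.1736) = −0.09258.
Apparent dip = arctan|0.09258| = 5.3° (true dip is 22.3°, so apparent ≤ true as expected).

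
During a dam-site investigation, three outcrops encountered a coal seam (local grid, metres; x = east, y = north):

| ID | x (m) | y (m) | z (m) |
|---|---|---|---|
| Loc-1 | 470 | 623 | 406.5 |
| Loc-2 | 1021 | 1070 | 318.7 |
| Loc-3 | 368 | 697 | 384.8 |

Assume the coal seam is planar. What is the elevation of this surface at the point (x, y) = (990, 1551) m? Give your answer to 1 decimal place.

Two edge vectors: Loc-1→Loc-2 = (551, 447, -87.8), Loc-1→Loc-3 = (-102, 74, -21.7).
Normal n = (Loc-1→Loc-2) × (Loc-1→Loc-3) = (-3202.7, 20912.3, 86368).
So ∂z/∂x = −n_x/n_z = 0.037082 and ∂z/∂y = −n_y/n_z = −0.242130.
Intercept c from Loc-1: 406.5 − 17.43 + 150.85 = 539.92.
At (990, 1551): z = 36.7 − 375.5 + 539.92 = 201.1 m.

201.1 m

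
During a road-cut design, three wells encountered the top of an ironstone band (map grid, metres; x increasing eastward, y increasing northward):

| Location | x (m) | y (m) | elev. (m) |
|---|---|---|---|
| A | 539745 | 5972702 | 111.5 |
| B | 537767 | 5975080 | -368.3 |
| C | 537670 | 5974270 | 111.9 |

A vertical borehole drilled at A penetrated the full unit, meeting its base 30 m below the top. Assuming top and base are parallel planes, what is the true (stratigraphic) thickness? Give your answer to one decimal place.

24.8 m

Let the plane be z = a·x + b·y + c.
B−A: −1978a + 2378b = −479.8;  C−A: −2075a + 1568b = 0.4.
Solving gives a = −0.41099, b = −0.54362.
|∇z| = √(a²+b²) = 0.68150, so dip δ = arctan(0.68150) = 34.27°.
True thickness = vertical thickness × cos δ = 30 × cos 34.27° = 24.8 m.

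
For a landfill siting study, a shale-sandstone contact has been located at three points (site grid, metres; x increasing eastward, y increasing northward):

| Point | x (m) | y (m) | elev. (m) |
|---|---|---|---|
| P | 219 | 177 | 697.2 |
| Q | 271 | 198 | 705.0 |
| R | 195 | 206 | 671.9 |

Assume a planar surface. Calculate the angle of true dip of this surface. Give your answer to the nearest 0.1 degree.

34.0°

Let the plane be z = a·x + b·y + c.
Q−P: 52a + 21b = 7.8;  R−P: −24a + 29b = −25.3.
Solving gives a = 0.37649, b = −0.56083.
Gradient magnitude |∇z| = √(a² + b²) = √(0.14175 + 0.31454) = 0.67549.
True dip = arctan(0.67549) = 34.0°, dipping toward NW (azimuth ≈ 326°).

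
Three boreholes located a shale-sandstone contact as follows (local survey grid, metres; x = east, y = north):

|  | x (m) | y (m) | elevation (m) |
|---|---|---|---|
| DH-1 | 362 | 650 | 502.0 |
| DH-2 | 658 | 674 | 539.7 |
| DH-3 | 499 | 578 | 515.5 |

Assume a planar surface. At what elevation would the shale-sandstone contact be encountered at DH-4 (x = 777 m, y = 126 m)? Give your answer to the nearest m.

528 m

Let the plane be z = a·x + b·y + c.
DH-2−DH-1: 296a + 24b = 37.7;  DH-3−DH-1: 137a − 72b = 13.5.
Solving gives a = 0.12351, b = 0.04752.
Then c = 502 − a·362 − b·650 = 426.40.
At (777, 126): z = 96.0 + 6.0 + 426.40 = 528.4 m.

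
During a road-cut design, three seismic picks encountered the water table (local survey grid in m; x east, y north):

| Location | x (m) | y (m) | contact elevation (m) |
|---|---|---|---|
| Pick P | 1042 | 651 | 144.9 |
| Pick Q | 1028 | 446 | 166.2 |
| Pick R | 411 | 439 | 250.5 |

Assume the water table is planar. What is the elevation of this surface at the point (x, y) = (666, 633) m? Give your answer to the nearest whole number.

198 m

Two edge vectors: Pick P→Pick Q = (-14, -205, 21.3), Pick P→Pick R = (-631, -212, 105.6).
Normal n = (Pick P→Pick Q) × (Pick P→Pick R) = (-17132.4, -11961.9, -126387).
So ∂z/∂x = −n_x/n_z = −0.13556 and ∂z/∂y = −n_y/n_z = −0.09465.
Intercept c from Pick P: 144.9 + 141.25 + 61.61 = 347.76.
At (666, 633): z = −90.3 − 59.9 + 347.76 = 197.6 m.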